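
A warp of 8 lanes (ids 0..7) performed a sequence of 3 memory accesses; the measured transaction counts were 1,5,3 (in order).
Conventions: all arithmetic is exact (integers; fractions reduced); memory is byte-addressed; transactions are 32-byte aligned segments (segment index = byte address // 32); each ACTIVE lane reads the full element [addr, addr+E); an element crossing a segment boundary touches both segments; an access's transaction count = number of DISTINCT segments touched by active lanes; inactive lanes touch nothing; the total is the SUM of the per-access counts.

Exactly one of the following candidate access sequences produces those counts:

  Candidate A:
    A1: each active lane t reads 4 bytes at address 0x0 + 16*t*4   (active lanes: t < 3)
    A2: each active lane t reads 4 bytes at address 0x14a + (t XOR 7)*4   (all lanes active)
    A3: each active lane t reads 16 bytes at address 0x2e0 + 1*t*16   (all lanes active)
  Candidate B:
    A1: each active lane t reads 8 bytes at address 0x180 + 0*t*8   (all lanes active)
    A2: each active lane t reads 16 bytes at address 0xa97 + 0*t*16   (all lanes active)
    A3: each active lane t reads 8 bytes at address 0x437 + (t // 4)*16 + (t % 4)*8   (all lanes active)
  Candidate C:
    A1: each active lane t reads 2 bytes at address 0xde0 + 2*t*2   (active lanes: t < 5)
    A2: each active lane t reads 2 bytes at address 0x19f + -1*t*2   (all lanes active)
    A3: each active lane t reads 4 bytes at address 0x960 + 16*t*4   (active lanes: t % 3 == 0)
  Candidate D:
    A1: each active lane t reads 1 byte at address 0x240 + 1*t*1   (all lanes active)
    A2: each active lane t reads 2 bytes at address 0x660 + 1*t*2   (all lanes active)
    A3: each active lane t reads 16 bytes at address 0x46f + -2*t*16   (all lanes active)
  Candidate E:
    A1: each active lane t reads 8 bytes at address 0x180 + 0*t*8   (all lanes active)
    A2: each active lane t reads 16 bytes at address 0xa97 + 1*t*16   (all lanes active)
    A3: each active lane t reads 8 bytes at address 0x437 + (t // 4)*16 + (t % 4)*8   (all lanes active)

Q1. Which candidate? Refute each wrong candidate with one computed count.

A: A1 gives 3 transactions, not 1
B: A2 gives 2 transactions, not 5
C: A2 gives 2 transactions, not 5
D: A2 gives 1 transaction, not 5
E: all counts match (1,5,3)

Answer: E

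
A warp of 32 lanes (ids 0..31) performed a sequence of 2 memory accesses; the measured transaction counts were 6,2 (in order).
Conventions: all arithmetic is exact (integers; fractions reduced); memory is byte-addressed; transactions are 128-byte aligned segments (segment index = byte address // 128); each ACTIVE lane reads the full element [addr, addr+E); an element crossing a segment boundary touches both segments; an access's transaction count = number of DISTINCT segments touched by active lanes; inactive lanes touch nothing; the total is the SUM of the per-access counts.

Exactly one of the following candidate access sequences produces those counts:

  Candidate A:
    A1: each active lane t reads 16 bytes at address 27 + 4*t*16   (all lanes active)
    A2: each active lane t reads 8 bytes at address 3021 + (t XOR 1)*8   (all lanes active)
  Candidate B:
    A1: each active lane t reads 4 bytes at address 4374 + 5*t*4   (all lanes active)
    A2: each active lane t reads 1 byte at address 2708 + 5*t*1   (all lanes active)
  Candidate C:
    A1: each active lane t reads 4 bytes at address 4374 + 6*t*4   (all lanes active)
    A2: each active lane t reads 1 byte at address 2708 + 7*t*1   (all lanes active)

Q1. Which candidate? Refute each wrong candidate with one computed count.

A: A1 gives 16 transactions, not 6
C: A1 gives 7 transactions, not 6
B: all counts match (6,2)

Answer: B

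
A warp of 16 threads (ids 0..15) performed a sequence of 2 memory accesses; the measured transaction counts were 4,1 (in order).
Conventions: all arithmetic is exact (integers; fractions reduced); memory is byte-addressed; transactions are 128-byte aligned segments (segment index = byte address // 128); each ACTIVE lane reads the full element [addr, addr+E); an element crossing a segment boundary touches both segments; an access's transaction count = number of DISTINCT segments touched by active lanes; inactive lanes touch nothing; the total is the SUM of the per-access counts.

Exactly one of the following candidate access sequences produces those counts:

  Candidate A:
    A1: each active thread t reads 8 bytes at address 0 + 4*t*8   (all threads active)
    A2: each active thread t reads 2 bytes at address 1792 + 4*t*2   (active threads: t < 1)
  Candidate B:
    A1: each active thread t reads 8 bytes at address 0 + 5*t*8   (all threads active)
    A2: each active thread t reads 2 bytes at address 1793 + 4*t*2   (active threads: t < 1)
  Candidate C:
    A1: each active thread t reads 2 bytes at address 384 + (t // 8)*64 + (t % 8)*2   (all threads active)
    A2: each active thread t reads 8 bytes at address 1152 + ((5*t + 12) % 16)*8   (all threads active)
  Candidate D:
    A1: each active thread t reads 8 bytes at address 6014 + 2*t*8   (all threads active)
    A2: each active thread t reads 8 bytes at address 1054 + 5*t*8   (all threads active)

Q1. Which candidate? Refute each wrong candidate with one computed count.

B: A1 gives 5 transactions, not 4
C: A1 gives 1 transaction, not 4
D: A1 gives 3 transactions, not 4
A: all counts match (4,1)

Answer: A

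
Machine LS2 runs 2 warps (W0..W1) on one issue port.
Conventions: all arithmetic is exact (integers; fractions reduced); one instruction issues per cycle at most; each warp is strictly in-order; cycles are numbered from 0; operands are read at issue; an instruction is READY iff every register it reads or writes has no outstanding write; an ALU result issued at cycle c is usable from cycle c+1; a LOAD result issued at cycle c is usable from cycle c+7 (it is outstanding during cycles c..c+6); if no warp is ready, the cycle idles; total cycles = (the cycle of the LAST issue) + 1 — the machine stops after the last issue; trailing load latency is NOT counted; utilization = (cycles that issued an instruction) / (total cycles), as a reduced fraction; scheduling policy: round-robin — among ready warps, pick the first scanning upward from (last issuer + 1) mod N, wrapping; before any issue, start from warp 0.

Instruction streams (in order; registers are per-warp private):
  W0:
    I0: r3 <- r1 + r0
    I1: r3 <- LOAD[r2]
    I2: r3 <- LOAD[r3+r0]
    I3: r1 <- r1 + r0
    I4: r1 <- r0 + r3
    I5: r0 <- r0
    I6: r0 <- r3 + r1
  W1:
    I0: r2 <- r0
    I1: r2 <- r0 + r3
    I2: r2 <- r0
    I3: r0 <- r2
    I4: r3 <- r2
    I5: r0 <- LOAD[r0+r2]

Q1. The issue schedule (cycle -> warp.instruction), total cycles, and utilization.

cycle 0: W0.I0
cycle 1: W1.I0
cycle 2: W0.I1
cycle 3: W1.I1
cycle 4: W1.I2
cycle 5: W1.I3
cycle 6: W1.I4
cycle 7: W1.I5
cycle 8: idle
cycle 9: W0.I2
cycle 10: W0.I3
cycle 11: idle
cycle 12: idle
cycle 13: idle
cycle 14: idle
cycle 15: idle
cycle 16: W0.I4
cycle 17: W0.I5
cycle 18: W0.I6

Answer: 19 cycles, utilization 13/19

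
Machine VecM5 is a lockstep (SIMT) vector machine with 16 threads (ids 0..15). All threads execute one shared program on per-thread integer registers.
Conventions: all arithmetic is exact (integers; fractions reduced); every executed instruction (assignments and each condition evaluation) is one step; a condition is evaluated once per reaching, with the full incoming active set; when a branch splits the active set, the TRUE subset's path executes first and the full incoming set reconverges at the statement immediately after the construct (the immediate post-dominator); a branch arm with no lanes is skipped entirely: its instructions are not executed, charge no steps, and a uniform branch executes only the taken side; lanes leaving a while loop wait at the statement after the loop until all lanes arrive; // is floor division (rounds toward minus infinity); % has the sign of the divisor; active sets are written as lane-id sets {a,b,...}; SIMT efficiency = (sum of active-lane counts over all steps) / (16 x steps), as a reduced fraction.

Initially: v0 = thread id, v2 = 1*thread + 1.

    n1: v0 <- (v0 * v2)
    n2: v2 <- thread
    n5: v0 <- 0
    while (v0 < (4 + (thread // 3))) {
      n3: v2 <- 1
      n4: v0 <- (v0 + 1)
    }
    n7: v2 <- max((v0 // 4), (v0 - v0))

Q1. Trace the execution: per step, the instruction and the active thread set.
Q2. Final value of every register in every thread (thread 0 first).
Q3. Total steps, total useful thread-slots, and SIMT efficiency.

step 0: v0 <- (v0 * v2)              {0,1,2,3,4,5,6,7,8,9,10,11,12,13,14,15}
step 1: v2 <- thread                 {0,1,2,3,4,5,6,7,8,9,10,11,12,13,14,15}
step 2: v0 <- 0                      {0,1,2,3,4,5,6,7,8,9,10,11,12,13,14,15}
step 3: eval (v0 < (4 + (thread // 3))) {0,1,2,3,4,5,6,7,8,9,10,11,12,13,14,15}
step 4: v2 <- 1                      {0,1,2,3,4,5,6,7,8,9,10,11,12,13,14,15}
step 5: v0 <- (v0 + 1)               {0,1,2,3,4,5,6,7,8,9,10,11,12,13,14,15}
step 6: eval (v0 < (4 + (thread // 3))) {0,1,2,3,4,5,6,7,8,9,10,11,12,13,14,15}
step 7: v2 <- 1                      {0,1,2,3,4,5,6,7,8,9,10,11,12,13,14,15}
step 8: v0 <- (v0 + 1)               {0,1,2,3,4,5,6,7,8,9,10,11,12,13,14,15}
step 9: eval (v0 < (4 + (thread // 3))) {0,1,2,3,4,5,6,7,8,9,10,11,12,13,14,15}
step 10: v2 <- 1                      {0,1,2,3,4,5,6,7,8,9,10,11,12,13,14,15}
step 11: v0 <- (v0 + 1)               {0,1,2,3,4,5,6,7,8,9,10,11,12,13,14,15}
step 12: eval (v0 < (4 + (thread // 3))) {0,1,2,3,4,5,6,7,8,9,10,11,12,13,14,15}
step 13: v2 <- 1                      {0,1,2,3,4,5,6,7,8,9,10,11,12,13,14,15}
step 14: v0 <- (v0 + 1)               {0,1,2,3,4,5,6,7,8,9,10,11,12,13,14,15}
step 15: eval (v0 < (4 + (thread // 3))) {0,1,2,3,4,5,6,7,8,9,10,11,12,13,14,15}
step 16: v2 <- 1                      {3,4,5,6,7,8,9,10,11,12,13,14,15}
step 17: v0 <- (v0 + 1)               {3,4,5,6,7,8,9,10,11,12,13,14,15}
step 18: eval (v0 < (4 + (thread // 3))) {3,4,5,6,7,8,9,10,11,12,13,14,15}
step 19: v2 <- 1                      {6,7,8,9,10,11,12,13,14,15}
step 20: v0 <- (v0 + 1)               {6,7,8,9,10,11,12,13,14,15}
step 21: eval (v0 < (4 + (thread // 3))) {6,7,8,9,10,11,12,13,14,15}
step 22: v2 <- 1                      {9,10,11,12,13,14,15}
step 23: v0 <- (v0 + 1)               {9,10,11,12,13,14,15}
step 24: eval (v0 < (4 + (thread // 3))) {9,10,11,12,13,14,15}
step 25: v2 <- 1                      {12,13,14,15}
step 26: v0 <- (v0 + 1)               {12,13,14,15}
step 27: eval (v0 < (4 + (thread // 3))) {12,13,14,15}
step 28: v2 <- 1                      {15}
step 29: v0 <- (v0 + 1)               {15}
step 30: eval (v0 < (4 + (thread // 3))) {15}
step 31: v2 <- max((v0 // 4), (v0 - v0)) {0,1,2,3,4,5,6,7,8,9,10,11,12,13,14,15}

Answer: 32 steps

v0: 4,4,4,5,5,5,6,6,6,7,7,7,8,8,8,9
v2: 1,1,1,1,1,1,1,1,1,1,1,1,2,2,2,2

steps = 32; useful = 377; efficiency = 377/512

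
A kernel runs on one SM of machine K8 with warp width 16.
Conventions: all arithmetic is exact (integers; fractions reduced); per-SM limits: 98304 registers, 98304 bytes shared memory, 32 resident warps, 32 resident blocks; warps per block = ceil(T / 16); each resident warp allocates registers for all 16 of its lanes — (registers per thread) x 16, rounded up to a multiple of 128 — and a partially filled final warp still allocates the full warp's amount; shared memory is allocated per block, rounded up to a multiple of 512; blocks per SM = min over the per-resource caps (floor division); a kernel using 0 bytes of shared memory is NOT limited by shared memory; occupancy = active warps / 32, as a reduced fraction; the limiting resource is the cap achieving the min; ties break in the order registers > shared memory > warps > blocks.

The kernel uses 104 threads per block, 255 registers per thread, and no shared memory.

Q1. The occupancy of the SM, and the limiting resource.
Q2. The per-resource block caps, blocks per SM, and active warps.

Answer: occupancy 21/32, limited by registers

registers: 3 blocks
shared memory: no limit (kernel uses none)
warps: 4 blocks
blocks: 32 blocks

Answer: 3 blocks, 21 active warps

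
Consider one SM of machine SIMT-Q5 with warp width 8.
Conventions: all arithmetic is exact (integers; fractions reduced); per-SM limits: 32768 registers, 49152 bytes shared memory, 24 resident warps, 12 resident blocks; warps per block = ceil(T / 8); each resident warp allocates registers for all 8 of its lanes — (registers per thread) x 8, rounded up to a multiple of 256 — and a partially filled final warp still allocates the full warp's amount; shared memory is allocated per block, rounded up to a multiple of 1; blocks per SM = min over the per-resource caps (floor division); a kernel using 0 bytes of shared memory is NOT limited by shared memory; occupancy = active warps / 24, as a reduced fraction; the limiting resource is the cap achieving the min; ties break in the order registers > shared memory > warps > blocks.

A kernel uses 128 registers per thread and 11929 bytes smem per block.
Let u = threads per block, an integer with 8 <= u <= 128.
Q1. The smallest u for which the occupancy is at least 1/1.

Answer: u = 41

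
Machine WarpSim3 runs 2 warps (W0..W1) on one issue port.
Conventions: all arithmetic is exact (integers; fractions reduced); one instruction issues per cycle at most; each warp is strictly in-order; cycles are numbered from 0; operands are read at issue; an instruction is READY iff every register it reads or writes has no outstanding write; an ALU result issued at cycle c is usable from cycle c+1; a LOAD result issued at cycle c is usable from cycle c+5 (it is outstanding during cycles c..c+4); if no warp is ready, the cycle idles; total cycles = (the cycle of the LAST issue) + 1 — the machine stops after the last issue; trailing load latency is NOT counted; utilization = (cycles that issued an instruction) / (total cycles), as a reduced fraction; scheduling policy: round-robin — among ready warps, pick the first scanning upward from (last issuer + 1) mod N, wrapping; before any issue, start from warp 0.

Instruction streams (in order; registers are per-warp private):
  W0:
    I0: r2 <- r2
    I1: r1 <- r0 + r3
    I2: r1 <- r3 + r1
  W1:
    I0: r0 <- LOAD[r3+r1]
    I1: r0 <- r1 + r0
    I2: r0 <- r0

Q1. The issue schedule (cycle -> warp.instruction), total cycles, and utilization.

cycle 0: W0.I0
cycle 1: W1.I0
cycle 2: W0.I1
cycle 3: W0.I2
cycle 4: idle
cycle 5: idle
cycle 6: W1.I1
cycle 7: W1.I2

Answer: 8 cycles, utilization 3/4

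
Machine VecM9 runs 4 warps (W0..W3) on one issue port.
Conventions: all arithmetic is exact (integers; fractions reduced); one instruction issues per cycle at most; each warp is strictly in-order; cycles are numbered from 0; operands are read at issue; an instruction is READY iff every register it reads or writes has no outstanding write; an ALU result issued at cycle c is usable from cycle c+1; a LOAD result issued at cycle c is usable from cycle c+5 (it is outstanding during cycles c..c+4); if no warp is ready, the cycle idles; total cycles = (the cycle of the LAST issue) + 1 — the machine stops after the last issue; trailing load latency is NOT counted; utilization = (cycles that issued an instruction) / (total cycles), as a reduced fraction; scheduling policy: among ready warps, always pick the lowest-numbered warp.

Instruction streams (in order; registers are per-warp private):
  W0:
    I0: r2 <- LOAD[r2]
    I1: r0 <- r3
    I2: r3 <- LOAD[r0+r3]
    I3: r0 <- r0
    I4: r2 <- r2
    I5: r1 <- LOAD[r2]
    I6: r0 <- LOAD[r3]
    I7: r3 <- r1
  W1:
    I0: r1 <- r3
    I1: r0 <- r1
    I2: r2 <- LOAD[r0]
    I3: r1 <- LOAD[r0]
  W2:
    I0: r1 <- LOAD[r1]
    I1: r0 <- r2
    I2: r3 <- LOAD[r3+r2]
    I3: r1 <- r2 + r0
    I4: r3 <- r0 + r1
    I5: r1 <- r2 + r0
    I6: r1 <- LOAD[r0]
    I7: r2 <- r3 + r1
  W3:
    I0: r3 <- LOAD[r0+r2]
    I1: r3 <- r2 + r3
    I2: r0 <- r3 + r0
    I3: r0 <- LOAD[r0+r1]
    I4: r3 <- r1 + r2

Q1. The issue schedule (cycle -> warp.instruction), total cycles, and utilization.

cycle 0: W0.I0
cycle 1: W0.I1
cycle 2: W0.I2
cycle 3: W0.I3
cycle 4: W1.I0
cycle 5: W0.I4
cycle 6: W0.I5
cycle 7: W0.I6
cycle 8: W1.I1
cycle 9: W1.I2
cycle 10: W1.I3
cycle 11: W0.I7
cycle 12: W2.I0
cycle 13: W2.I1
cycle 14: W2.I2
cycle 15: W3.I0
cycle 16: idle
cycle 17: W2.I3
cycle 18: idle
cycle 19: W2.I4
cycle 20: W2.I5
cycle 21: W2.I6
cycle 22: W3.I1
cycle 23: W3.I2
cycle 24: W3.I3
cycle 25: W3.I4
cycle 26: W2.I7

Answer: 27 cycles, utilization 25/27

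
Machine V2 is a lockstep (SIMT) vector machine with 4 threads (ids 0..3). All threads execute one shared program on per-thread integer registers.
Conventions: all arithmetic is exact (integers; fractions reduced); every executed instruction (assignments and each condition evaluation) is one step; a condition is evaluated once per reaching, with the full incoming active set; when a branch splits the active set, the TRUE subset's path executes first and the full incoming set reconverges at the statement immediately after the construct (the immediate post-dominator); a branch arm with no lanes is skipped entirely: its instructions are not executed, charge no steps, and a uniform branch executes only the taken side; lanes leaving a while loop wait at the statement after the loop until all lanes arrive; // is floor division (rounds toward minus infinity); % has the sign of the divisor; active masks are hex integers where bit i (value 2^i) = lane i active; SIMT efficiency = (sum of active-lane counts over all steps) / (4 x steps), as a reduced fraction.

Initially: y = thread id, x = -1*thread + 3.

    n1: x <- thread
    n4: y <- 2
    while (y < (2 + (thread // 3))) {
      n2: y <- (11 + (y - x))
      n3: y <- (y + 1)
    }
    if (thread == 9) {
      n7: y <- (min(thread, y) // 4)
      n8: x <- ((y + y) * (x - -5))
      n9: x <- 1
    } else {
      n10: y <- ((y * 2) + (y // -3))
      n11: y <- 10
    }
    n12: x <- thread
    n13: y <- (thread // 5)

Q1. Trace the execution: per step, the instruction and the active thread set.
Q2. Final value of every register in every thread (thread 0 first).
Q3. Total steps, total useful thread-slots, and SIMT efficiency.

step 0: x <- thread                  0xf
step 1: y <- 2                       0xf
step 2: eval (y < (2 + (thread // 3))) 0xf
step 3: y <- (11 + (y - x))          0x8
step 4: y <- (y + 1)                 0x8
step 5: eval (y < (2 + (thread // 3))) 0x8
step 6: eval (thread == 9)           0xf
step 7: y <- ((y * 2) + (y // -3))   0xf
step 8: y <- 10                      0xf
step 9: x <- thread                  0xf
step 10: y <- (thread // 5)           0xf

Answer: 11 steps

y: 0,0,0,0
x: 0,1,2,3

steps = 11; useful = 35; efficiency = 35/44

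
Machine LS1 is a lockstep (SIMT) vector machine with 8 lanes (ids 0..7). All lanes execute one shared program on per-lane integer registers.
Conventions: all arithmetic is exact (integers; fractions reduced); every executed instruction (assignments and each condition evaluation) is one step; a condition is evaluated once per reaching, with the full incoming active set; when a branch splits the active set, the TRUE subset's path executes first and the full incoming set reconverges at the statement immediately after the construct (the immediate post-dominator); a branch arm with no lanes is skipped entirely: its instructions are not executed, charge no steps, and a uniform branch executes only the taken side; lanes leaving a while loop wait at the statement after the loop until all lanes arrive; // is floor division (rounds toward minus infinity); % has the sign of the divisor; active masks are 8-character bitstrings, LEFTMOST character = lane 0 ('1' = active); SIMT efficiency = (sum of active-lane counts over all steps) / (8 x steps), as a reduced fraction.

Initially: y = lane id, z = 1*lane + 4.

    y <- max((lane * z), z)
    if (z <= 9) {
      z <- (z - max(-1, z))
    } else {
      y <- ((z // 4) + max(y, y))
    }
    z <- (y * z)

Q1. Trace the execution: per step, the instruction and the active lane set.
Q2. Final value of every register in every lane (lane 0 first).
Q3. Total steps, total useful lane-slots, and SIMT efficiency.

step 0: y <- max((lane * z), z)      11111111
step 1: eval (z <= 9)                11111111
step 2: z <- (z - max(-1, z))        11111100
step 3: y <- ((z // 4) + max(y, y))  00000011
step 4: z <- (y * z)                 11111111

Answer: 5 steps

y: 4,5,12,21,32,45,62,79
z: 0,0,0,0,0,0,620,869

steps = 5; useful = 32; efficiency = 32/40 = 4/5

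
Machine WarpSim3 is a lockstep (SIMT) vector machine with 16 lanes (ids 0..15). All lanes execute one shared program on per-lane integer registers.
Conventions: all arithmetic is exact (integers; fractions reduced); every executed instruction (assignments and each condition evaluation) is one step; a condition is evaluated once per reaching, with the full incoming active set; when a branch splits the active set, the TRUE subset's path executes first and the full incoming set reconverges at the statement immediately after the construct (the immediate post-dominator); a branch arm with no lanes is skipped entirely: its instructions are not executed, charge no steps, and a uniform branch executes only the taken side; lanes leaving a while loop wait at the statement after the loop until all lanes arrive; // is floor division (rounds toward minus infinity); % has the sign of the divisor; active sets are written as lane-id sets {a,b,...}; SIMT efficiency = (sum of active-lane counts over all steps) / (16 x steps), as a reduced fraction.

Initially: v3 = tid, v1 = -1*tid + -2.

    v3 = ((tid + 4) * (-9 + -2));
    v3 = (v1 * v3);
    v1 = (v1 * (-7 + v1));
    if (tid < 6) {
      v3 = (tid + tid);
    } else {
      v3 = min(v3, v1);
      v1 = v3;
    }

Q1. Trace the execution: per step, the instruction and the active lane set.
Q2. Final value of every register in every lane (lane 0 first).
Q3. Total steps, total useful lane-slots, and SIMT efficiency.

step 0: v3 <- ((tid + 4) * (-9 + -2)) {0,1,2,3,4,5,6,7,8,9,10,11,12,13,14,15}
step 1: v3 <- (v1 * v3)              {0,1,2,3,4,5,6,7,8,9,10,11,12,13,14,15}
step 2: v1 <- (v1 * (-7 + v1))       {0,1,2,3,4,5,6,7,8,9,10,11,12,13,14,15}
step 3: eval (tid < 6)               {0,1,2,3,4,5,6,7,8,9,10,11,12,13,14,15}
step 4: v3 <- (tid + tid)            {0,1,2,3,4,5}
step 5: v3 <- min(v3, v1)            {6,7,8,9,10,11,12,13,14,15}
step 6: v1 <- v3                     {6,7,8,9,10,11,12,13,14,15}

Answer: 7 steps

v3: 0,2,4,6,8,10,120,144,170,198,228,260,294,330,368,408
v1: 18,30,44,60,78,98,120,144,170,198,228,260,294,330,368,408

steps = 7; useful = 90; efficiency = 90/112 = 45/56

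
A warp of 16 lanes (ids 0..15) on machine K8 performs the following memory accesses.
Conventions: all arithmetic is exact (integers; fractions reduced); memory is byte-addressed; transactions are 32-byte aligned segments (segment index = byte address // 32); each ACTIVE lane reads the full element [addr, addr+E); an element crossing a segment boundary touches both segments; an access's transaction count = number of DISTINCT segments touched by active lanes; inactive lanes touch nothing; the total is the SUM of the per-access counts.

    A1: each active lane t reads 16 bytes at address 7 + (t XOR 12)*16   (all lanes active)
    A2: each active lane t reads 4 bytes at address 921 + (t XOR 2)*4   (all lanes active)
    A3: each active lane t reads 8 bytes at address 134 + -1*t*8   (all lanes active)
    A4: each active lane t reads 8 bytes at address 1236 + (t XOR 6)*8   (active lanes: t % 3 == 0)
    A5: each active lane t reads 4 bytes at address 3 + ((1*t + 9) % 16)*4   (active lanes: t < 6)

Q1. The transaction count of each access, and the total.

A1: 9 transactions
A2: 3 transactions
A3: 5 transactions
A4: 5 transactions
A5: 1 transaction

Answer: 9,3,5,5,1; total 23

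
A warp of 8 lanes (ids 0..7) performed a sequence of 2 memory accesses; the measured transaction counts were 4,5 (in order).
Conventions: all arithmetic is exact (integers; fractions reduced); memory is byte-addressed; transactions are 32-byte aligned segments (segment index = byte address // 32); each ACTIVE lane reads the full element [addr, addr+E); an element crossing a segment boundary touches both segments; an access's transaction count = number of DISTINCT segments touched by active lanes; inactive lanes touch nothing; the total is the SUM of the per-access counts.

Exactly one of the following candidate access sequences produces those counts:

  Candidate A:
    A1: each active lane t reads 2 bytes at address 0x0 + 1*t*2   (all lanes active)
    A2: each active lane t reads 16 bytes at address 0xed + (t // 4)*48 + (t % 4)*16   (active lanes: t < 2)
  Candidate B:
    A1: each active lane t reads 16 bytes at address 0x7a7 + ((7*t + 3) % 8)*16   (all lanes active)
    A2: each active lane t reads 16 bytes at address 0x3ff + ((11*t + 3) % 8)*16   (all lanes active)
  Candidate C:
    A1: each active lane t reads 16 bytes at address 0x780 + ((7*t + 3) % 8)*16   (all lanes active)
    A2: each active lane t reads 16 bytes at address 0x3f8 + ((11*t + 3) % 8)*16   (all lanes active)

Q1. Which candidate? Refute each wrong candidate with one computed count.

A: A1 gives 1 transaction, not 4
B: A1 gives 5 transactions, not 4
C: all counts match (4,5)

Answer: C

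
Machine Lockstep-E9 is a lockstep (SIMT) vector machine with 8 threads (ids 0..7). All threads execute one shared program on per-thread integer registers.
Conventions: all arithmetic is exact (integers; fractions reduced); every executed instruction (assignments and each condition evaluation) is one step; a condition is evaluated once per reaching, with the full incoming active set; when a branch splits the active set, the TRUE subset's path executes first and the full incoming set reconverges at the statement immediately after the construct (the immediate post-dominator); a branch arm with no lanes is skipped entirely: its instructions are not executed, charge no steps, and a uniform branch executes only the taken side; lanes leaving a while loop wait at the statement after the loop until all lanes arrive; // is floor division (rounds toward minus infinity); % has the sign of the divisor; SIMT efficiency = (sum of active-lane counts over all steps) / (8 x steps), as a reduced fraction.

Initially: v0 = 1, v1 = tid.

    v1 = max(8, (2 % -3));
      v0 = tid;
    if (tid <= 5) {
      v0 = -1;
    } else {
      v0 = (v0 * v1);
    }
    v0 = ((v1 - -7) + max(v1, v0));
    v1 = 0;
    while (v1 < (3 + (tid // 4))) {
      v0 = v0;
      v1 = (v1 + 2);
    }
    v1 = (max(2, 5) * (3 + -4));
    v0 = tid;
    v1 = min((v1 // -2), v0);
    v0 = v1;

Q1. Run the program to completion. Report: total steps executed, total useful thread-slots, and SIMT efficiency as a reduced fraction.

Answer: 18 steps, 136 useful, 17/18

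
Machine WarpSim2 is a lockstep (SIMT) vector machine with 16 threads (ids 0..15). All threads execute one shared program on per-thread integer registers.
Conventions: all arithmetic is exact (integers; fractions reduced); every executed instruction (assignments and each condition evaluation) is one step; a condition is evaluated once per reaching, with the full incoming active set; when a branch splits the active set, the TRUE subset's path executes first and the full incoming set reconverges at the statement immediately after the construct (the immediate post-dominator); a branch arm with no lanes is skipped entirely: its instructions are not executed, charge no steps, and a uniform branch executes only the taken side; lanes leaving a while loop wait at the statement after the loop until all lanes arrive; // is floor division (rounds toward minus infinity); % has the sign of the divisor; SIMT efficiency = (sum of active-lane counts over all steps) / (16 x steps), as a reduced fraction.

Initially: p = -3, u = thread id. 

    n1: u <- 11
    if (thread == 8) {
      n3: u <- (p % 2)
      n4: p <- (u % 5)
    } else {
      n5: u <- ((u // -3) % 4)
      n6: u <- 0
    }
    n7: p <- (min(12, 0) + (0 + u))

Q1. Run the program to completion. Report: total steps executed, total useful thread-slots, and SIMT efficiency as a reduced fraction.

Answer: 7 steps, 80 useful, 5/7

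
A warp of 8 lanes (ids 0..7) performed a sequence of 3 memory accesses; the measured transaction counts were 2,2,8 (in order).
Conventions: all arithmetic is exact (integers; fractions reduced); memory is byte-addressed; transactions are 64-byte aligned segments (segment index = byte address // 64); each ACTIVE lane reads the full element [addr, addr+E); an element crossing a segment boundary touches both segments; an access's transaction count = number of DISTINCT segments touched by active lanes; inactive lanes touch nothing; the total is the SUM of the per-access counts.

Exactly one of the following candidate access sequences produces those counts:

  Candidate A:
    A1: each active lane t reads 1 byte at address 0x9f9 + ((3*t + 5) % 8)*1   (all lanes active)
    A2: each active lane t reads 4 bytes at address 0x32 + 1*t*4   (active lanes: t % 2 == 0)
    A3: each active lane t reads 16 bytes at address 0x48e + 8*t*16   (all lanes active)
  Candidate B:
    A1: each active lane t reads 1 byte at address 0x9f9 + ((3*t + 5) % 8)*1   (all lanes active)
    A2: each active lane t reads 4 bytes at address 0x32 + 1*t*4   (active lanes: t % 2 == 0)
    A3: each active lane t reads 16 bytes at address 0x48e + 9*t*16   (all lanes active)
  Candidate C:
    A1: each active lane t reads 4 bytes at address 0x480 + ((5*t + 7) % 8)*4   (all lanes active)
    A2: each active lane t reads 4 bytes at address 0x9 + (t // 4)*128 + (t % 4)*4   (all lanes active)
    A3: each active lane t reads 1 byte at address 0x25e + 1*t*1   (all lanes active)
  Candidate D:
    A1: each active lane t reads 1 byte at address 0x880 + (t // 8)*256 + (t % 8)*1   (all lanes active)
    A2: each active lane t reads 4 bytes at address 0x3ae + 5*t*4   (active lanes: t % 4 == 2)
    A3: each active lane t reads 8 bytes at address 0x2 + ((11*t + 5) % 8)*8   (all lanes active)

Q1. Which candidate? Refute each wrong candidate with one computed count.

B: A3 gives 10 transactions, not 8
C: A1 gives 1 transaction, not 2
D: A1 gives 1 transaction, not 2
A: all counts match (2,2,8)

Answer: A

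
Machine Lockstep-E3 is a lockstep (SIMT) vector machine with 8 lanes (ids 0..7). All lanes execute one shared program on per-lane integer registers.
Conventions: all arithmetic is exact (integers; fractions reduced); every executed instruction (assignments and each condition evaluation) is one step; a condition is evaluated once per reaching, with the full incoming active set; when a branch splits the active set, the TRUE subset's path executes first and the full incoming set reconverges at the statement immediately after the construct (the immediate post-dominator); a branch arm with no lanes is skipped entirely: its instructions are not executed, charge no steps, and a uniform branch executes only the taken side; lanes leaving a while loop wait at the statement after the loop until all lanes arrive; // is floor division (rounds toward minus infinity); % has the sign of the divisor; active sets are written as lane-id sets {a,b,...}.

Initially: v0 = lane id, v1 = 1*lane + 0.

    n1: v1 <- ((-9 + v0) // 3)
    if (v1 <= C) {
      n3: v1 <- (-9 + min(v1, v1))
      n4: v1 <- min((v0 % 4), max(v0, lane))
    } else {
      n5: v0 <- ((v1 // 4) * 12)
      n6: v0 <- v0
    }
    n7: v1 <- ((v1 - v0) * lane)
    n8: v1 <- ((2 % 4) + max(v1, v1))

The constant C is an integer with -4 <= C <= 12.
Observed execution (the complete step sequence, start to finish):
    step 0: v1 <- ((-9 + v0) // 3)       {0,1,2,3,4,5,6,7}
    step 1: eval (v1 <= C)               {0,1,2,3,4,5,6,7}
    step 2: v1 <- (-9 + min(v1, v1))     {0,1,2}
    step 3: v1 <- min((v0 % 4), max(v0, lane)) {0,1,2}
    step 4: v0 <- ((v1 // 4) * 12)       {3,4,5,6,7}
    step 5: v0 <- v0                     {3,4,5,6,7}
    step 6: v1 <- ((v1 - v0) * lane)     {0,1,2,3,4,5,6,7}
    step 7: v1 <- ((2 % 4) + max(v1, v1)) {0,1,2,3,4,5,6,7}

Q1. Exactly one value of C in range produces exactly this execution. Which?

Answer: C = -3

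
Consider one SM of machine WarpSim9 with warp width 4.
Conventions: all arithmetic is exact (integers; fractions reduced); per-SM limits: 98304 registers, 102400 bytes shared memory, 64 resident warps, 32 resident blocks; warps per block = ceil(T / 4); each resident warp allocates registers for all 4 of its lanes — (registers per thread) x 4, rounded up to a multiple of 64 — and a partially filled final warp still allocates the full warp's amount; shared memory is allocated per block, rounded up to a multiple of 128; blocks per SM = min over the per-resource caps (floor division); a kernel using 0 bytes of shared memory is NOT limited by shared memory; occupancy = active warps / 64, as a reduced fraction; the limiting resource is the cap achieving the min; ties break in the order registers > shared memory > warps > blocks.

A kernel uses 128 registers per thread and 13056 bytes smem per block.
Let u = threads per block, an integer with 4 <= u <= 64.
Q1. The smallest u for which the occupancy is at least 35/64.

Answer: u = 17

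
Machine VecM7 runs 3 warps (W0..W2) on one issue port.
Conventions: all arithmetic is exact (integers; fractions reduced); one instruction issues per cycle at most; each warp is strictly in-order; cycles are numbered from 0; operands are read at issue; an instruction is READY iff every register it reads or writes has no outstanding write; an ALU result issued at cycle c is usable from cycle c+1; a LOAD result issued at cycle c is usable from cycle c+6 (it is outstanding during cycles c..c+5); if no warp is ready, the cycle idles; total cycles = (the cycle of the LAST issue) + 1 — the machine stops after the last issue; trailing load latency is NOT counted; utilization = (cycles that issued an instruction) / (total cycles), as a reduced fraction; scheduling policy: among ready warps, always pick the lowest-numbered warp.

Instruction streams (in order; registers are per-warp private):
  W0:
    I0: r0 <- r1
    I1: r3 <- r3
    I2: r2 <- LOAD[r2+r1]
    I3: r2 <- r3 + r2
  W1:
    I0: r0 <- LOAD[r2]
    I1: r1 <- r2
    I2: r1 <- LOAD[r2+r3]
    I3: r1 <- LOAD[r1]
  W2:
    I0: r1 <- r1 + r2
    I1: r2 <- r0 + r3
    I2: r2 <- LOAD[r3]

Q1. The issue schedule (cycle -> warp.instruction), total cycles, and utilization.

cycle 0: W0.I0
cycle 1: W0.I1
cycle 2: W0.I2
cycle 3: W1.I0
cycle 4: W1.I1
cycle 5: W1.I2
cycle 6: W2.I0
cycle 7: W2.I1
cycle 8: W0.I3
cycle 9: W2.I2
cycle 10: idle
cycle 11: W1.I3

Answer: 12 cycles, utilization 11/12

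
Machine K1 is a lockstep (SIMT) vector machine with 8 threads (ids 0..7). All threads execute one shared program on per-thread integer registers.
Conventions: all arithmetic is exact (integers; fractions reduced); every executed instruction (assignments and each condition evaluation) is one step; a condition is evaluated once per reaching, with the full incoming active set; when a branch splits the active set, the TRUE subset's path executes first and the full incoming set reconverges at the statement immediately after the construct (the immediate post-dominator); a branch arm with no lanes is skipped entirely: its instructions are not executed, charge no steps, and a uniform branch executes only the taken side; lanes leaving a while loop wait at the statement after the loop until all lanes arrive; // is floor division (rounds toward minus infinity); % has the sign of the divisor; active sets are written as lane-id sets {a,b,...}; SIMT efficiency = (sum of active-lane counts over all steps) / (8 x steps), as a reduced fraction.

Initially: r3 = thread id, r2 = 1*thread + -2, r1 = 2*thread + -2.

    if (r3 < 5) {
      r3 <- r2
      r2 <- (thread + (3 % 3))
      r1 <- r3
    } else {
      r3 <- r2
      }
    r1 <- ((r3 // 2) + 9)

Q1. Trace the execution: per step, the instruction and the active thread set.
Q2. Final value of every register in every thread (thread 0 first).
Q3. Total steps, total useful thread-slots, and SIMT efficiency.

step 0: eval (r3 < 5)                {0,1,2,3,4,5,6,7}
step 1: r3 <- r2                     {0,1,2,3,4}
step 2: r2 <- (thread + (3 % 3))     {0,1,2,3,4}
step 3: r1 <- r3                     {0,1,2,3,4}
step 4: r3 <- r2                     {5,6,7}
step 5: r1 <- ((r3 // 2) + 9)        {0,1,2,3,4,5,6,7}

Answer: 6 steps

r3: -2,-1,0,1,2,3,4,5
r2: 0,1,2,3,4,3,4,5
r1: 8,8,9,9,10,10,11,11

steps = 6; useful = 34; efficiency = 34/48 = 17/24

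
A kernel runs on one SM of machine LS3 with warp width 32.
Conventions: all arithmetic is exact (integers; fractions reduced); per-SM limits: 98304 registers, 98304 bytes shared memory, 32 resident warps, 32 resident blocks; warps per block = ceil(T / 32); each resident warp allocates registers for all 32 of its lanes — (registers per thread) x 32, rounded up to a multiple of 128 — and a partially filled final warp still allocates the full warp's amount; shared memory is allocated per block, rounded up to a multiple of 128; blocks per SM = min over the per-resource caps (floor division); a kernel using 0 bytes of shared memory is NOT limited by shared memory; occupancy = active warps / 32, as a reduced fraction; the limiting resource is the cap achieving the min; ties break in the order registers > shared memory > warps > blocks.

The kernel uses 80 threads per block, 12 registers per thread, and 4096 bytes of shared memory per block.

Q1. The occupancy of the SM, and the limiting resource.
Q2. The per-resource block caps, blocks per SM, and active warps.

Answer: occupancy 15/16, limited by warps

registers: 85 blocks
shared memory: 24 blocks
warps: 10 blocks
blocks: 32 blocks

Answer: 10 blocks, 30 active warps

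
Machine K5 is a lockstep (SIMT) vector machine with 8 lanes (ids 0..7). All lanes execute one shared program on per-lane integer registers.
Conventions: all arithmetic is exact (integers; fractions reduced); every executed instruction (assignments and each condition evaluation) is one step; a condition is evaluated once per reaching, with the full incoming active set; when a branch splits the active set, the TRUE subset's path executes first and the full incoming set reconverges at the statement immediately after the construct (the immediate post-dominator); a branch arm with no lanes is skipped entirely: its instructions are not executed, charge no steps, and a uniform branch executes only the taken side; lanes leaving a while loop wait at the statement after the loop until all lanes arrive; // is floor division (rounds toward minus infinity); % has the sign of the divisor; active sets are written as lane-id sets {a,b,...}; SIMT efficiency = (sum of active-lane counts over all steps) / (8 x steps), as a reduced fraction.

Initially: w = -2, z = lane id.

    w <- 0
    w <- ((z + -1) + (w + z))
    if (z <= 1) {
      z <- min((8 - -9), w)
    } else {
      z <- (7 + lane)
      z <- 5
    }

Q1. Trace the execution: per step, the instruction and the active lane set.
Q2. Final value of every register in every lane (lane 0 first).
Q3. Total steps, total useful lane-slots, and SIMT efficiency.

step 0: w <- 0                       {0,1,2,3,4,5,6,7}
step 1: w <- ((z + -1) + (w + z))    {0,1,2,3,4,5,6,7}
step 2: eval (z <= 1)                {0,1,2,3,4,5,6,7}
step 3: z <- min((8 - -9), w)        {0,1}
step 4: z <- (7 + lane)              {2,3,4,5,6,7}
step 5: z <- 5                       {2,3,4,5,6,7}

Answer: 6 steps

w: -1,1,3,5,7,9,11,13
z: -1,1,5,5,5,5,5,5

steps = 6; useful = 38; efficiency = 38/48 = 19/24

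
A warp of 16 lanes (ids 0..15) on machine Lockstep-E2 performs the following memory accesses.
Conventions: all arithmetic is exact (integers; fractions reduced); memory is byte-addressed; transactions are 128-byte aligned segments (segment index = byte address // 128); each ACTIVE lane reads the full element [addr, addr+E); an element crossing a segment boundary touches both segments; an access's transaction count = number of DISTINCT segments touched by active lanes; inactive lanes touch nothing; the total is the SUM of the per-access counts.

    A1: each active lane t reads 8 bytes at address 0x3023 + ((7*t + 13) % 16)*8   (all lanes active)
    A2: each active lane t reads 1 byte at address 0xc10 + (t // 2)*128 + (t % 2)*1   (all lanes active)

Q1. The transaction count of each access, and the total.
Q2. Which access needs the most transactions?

A1: 2 transactions
A2: 8 transactions

Answer: 2,8; total 10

Answer: A2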